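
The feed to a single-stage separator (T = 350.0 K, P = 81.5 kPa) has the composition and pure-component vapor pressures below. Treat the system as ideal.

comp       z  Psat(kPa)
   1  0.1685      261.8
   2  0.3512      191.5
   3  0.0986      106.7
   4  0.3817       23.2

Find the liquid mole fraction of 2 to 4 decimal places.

Raoult's law: Kᵢ = Pᵢˢᵃᵗ/P = Pᵢˢᵃᵗ/81.5.
  K_1 = 261.8/81.5 = 3.212270, K_2 = 191.5/81.5 = 2.349693, K_3 = 106.7/81.5 = 1.309202, K_4 = 23.2/81.5 = 0.284663
Newton–Raphson from V/F = 0.5:
  V/F = 0.5000: g = 0.06133, g' = -0.8945 → V/F = 0.5686
  V/F = 0.5686: g = -0.00100, g' = -0.9283 → V/F = 0.5675
Converged at V/F = 0.5675.
Compositions from xᵢ = zᵢ/(1+V/F(Kᵢ−1)), yᵢ = Kᵢxᵢ:
  1: x = 0.0747, y = 0.2400
  2: x = 0.1989, y = 0.4673
  3: x = 0.0839, y = 0.1098
  4: x = 0.6425, y = 0.1829

x_2 = 0.1989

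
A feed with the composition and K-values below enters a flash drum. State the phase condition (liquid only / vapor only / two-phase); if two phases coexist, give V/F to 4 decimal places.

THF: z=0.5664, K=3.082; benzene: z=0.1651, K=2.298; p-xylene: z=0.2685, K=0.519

vapor only

ΣzᵢKᵢ = 2.2644; Σzᵢ/Kᵢ = 0.7730.
Since Σzᵢ/Kᵢ < 1 the mixture is above its dew point — single vapor phase.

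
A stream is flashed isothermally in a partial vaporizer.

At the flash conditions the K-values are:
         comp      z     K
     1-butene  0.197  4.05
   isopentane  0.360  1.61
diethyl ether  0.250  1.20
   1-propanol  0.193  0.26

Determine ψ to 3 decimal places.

Newton–Raphson from ψ = 0.5:
  ψ = 0.500: g = 0.2250, g' = -0.641 → ψ = 0.851
  ψ = 0.851: g = -0.0315, g' = -0.979 → ψ = 0.819
  ψ = 0.819: g = -0.0014, g' = -0.898 → ψ = 0.817
Converged at ψ = 0.817.

ψ = 0.817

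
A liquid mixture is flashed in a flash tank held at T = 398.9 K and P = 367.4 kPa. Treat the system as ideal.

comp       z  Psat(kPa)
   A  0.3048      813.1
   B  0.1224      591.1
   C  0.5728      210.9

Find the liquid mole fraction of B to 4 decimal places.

Raoult's law: Kᵢ = Pᵢˢᵃᵗ/P = Pᵢˢᵃᵗ/367.4.
  K_A = 813.1/367.4 = 2.213119, K_B = 591.1/367.4 = 1.608873, K_C = 210.9/367.4 = 0.574034
Let β = V/F and solve Σ zᵢ(Kᵢ−1)/(1+β(Kᵢ−1)) = 0.
Feasibility: ΣzᵢKᵢ = 1.2003, Σzᵢ/Kᵢ = 1.2117 — both > 1, two phases present.
Newton iteration, β⁰ = 0.35:
  β = 0.3500: g = 0.03424, g' = -0.3954 → β = 0.4366
  β = 0.4366: g = 0.00086, g' = -0.3769 → β = 0.4389
Converged at β = 0.4389.
Compositions from xᵢ = zᵢ/(1+β(Kᵢ−1)), yᵢ = Kᵢxᵢ:
  A: x = 0.1989, y = 0.4402
  B: x = 0.0966, y = 0.1554
  C: x = 0.7045, y = 0.4044

x_B = 0.0966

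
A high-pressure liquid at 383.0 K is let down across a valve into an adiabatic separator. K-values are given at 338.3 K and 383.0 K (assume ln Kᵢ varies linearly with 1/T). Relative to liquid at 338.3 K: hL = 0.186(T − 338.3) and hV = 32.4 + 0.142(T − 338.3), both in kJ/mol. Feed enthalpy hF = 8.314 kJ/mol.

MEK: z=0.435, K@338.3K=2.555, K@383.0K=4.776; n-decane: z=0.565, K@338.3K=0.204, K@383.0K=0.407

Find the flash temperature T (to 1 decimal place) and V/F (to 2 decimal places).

Adiabatic flash: solve Rachford–Rice at each trial T, then check hF = ψ·hV(T) + (1−ψ)·hL(T).
  T = 338.3 K: K = (2.555, 0.204), RR gives ψ = 0.183, H_out = 5.934 kJ/mol
  T = 383.0 K: K = (4.776, 0.407), RR gives ψ = 0.584, H_out = 26.085 kJ/mol
  T = 360.6 K: K = (3.559, 0.294), RR gives ψ = 0.396, H_out = 16.574 kJ/mol
  T = 349.5 K: K = (3.034, 0.247), RR gives ψ = 0.300, H_out = 11.642 kJ/mol
  T = 343.9 K: K = (2.788, 0.225), RR gives ψ = 0.245, H_out = 8.920 kJ/mol
  T = 341.1 K: K = (2.670, 0.214), RR gives ψ = 0.215, H_out = 7.467 kJ/mol
  T = 342.5 K: K = (2.729, 0.219), RR gives ψ = 0.230, H_out = 8.203 kJ/mol
Linear interpolation between T = 342.5 (H_out = 8.203) and T = 343.9 (H_out = 8.920) on hF = 8.314 gives T ≈ 342.7 K, at which ψ = 0.23.

T = 342.7 K, V/F = 0.23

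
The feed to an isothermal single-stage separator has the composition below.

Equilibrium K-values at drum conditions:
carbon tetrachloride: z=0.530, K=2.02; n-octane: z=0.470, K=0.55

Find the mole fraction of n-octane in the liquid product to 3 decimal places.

x_n-octane = 0.694

Iterate (Newton) starting at ψ = 0.59:
  ψ = 0.590: g = 0.0495, g' = -0.391 → ψ = 0.717
Converged at ψ = 0.717.
Compositions from xᵢ = zᵢ/(1+ψ(Kᵢ−1)), yᵢ = Kᵢxᵢ:
  carbon tetrachloride: x = 0.306, y = 0.618
  n-octane: x = 0.694, y = 0.382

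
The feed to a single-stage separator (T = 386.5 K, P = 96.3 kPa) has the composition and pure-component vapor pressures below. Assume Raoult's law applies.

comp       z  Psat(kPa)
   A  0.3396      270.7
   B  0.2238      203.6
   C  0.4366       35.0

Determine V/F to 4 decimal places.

V/F = 0.5933

Raoult's law: Kᵢ = Pᵢˢᵃᵗ/P = Pᵢˢᵃᵗ/96.3.
  K_A = 270.7/96.3 = 2.811007, K_B = 203.6/96.3 = 2.114226, K_C = 35.0/96.3 = 0.363448
Material balance + equilibrium reduce to Σ zᵢ(Kᵢ−1)/(1+V/F(Kᵢ−1)) = 0.
Check two-phase: ΣzᵢKᵢ = 1.5865 > 1 and Σzᵢ/Kᵢ = 1.4279 > 1, so g(0) = 0.5865 > 0 and g(1) = -0.4279 < 0.
Newton–Raphson from V/F = 0.5:
  V/F = 0.5000: g = 0.07523, g' = -0.8020 → V/F = 0.5938
  V/F = 0.5938: g = -0.00040, g' = -0.8165 → V/F = 0.5933
Converged at V/F = 0.5933.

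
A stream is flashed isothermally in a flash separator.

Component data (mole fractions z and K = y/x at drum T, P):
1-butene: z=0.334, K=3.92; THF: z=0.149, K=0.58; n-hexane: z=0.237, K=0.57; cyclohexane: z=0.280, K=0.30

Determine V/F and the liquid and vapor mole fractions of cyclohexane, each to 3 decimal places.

V/F = 0.379, x_cyclohexane = 0.381, y_cyclohexane = 0.114

Rachford–Rice: g(V/F) = Σ zᵢ(Kᵢ−1)/(1+V/F(Kᵢ−1)) = 0.
Check two-phase: ΣzᵢKᵢ = 1.615 > 1 and Σzᵢ/Kᵢ = 1.691 > 1, so g(0) = 0.615 > 0 and g(1) = -0.691 < 0.
Newton iteration, V/F⁰ = 0.63:
  V/F = 0.630: g = -0.2320, g' = -0.923 → V/F = 0.379
Converged at V/F = 0.379.
Compositions from xᵢ = zᵢ/(1+V/F(Kᵢ−1)), yᵢ = Kᵢxᵢ:
  1-butene: x = 0.159, y = 0.621
  THF: x = 0.177, y = 0.103
  n-hexane: x = 0.283, y = 0.161
  cyclohexane: x = 0.381, y = 0.114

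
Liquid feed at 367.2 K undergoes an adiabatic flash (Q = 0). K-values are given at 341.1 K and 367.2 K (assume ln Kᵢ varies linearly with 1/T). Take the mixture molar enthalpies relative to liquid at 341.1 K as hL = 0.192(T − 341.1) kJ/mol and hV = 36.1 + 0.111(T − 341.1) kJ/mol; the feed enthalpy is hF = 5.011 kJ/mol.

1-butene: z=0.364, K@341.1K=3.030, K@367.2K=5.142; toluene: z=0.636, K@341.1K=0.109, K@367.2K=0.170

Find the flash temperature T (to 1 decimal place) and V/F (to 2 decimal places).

Adiabatic flash: solve Rachford–Rice at each trial T, then check hF = ψ·hV(T) + (1−ψ)·hL(T).
  T = 341.1 K: K = (3.030, 0.109), RR gives ψ = 0.095, H_out = 3.438 kJ/mol
  T = 367.2 K: K = (5.142, 0.170), RR gives ψ = 0.285, H_out = 14.697 kJ/mol
  T = 354.1 K: K = (3.982, 0.137), RR gives ψ = 0.209, H_out = 9.805 kJ/mol
  T = 347.6 K: K = (3.482, 0.123), RR gives ψ = 0.159, H_out = 6.890 kJ/mol
  T = 344.4 K: K = (3.254, 0.116), RR gives ψ = 0.129, H_out = 5.273 kJ/mol
  T = 342.8 K: K = (3.144, 0.112), RR gives ψ = 0.113, H_out = 4.406 kJ/mol
Linear interpolation between T = 342.8 (H_out = 4.406) and T = 344.4 (H_out = 5.273) on hF = 5.011 gives T ≈ 343.9 K, at which ψ = 0.12.

T = 343.9 K, V/F = 0.12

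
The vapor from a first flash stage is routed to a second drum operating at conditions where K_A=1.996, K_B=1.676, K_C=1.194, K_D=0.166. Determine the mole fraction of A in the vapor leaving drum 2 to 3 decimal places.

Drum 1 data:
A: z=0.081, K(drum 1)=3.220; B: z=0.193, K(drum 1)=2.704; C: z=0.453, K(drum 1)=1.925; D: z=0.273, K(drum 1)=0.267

y_A (drum 2) = 0.123

Drum 1:
Rachford–Rice: g(ψ₁) = Σ zᵢ(Kᵢ−1)/(1+ψ₁(Kᵢ−1)) = 0.
g(0) = ΣzᵢKᵢ − 1 = 0.728 and g(1) = 1 − Σzᵢ/Kᵢ = -0.354, so a root lies in (0, 1).
Newton iteration, ψ₁⁰ = 0.5:
  ψ₁ = 0.500: g = 0.2334, g' = -0.800 → ψ₁ = 0.792
  ψ₁ = 0.792: g = -0.0299, g' = -1.116 → ψ₁ = 0.765
  ψ₁ = 0.765: g = -0.0009, g' = -1.054 → ψ₁ = 0.764
Converged at ψ₁ = 0.764.
Drum-1 compositions:
  A: x = 0.030, y = 0.097
  B: x = 0.084, y = 0.227
  C: x = 0.265, y = 0.511
  D: x = 0.621, y = 0.166
Drum-2 feed = drum-1 vapor: z₂ = (0.0967, 0.2267, 0.5109, 0.1657).
Drum 2:
Let ψ₂ = V/F and solve Σ zᵢ(Kᵢ−1)/(1+ψ₂(Kᵢ−1)) = 0.
Feasibility: ΣzᵢKᵢ = 1.210, Σzᵢ/Kᵢ = 1.610 — both > 1, two phases present.
Iterate (Newton) starting at ψ₂ = 0.5:
  ψ₂ = 0.500: g = 0.0321, g' = -0.456 → ψ₂ = 0.570
  ψ₂ = 0.570: g = -0.0024, g' = -0.528 → ψ₂ = 0.566
Converged at ψ₂ = 0.566.
  A: x = 0.062, y = 0.123
  B: x = 0.164, y = 0.275
  C: x = 0.460, y = 0.550
  D: x = 0.314, y = 0.052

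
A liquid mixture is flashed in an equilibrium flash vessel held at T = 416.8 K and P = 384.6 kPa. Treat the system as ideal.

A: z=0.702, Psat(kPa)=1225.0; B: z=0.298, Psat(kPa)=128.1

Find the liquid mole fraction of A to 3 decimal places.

Raoult's law: Kᵢ = Pᵢˢᵃᵗ/P = Pᵢˢᵃᵗ/384.6.
  K_A = 1225.0/384.6 = 3.18513, K_B = 128.1/384.6 = 0.33307
Newton–Raphson from V/F = 0.5:
  V/F = 0.500: g = 0.4349, g' = -1.064 → V/F = 0.909
  V/F = 0.909: g = 0.0092, g' = -1.230 → V/F = 0.916
Converged at V/F = 0.916.
Compositions from xᵢ = zᵢ/(1+V/F(Kᵢ−1)), yᵢ = Kᵢxᵢ:
  A: x = 0.234, y = 0.745
  B: x = 0.766, y = 0.255

x_A = 0.234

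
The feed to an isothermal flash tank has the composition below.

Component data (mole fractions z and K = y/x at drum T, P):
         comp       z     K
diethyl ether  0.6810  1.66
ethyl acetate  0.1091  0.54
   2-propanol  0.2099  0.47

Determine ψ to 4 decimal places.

Newton–Raphson from ψ = 0.45:
  ψ = 0.4500: g = 0.13716, g' = -0.3147 → ψ = 0.8858
  ψ = 0.8858: g = -0.01076, g' = -0.3934 → ψ = 0.8585
  ψ = 0.8585: g = -0.00015, g' = -0.3824 → ψ = 0.8581
Converged at ψ = 0.8581.

ψ = 0.8581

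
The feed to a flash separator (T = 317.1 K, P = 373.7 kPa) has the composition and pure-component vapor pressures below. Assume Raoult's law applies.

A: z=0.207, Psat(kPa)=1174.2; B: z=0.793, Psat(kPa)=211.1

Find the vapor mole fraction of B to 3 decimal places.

y_B = 0.470

Raoult's law: Kᵢ = Pᵢˢᵃᵗ/P = Pᵢˢᵃᵗ/373.7.
  K_A = 1174.2/373.7 = 3.14209, K_B = 211.1/373.7 = 0.56489
Let ψ = V/F and solve Σ zᵢ(Kᵢ−1)/(1+ψ(Kᵢ−1)) = 0.
Feasibility: ΣzᵢKᵢ = 1.098, Σzᵢ/Kᵢ = 1.470 — both > 1, two phases present.
Binary case is linear: z₁(K₁−1)(1+ψ(K₂−1)) + z₂(K₂−1)(1+ψ(K₁−1)) = 0
⇒ ψ = [z₁(K₁−1)+z₂(K₂−1)] / [−(K₁−1)(K₂−1)] = 0.0984/0.9320 = 0.106
Compositions from xᵢ = zᵢ/(1+ψ(Kᵢ−1)), yᵢ = Kᵢxᵢ:
  A: x = 0.169, y = 0.530
  B: x = 0.831, y = 0.470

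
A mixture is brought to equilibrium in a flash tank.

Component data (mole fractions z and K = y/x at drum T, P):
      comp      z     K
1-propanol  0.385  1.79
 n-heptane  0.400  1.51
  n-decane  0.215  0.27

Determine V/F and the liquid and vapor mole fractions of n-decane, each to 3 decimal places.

V/F = 0.738, x_n-decane = 0.466, y_n-decane = 0.126

Rachford–Rice: g(V/F) = Σ zᵢ(Kᵢ−1)/(1+V/F(Kᵢ−1)) = 0.
Feasibility: ΣzᵢKᵢ = 1.351, Σzᵢ/Kᵢ = 1.276 — both > 1, two phases present.
Newton iteration, V/F⁰ = 0.52:
  V/F = 0.520: g = 0.1238, g' = -0.483 → V/F = 0.776
  V/F = 0.776: g = -0.0275, g' = -0.756 → V/F = 0.740
  V/F = 0.740: g = -0.0012, g' = -0.692 → V/F = 0.738
Converged at V/F = 0.738.
Compositions from xᵢ = zᵢ/(1+V/F(Kᵢ−1)), yᵢ = Kᵢxᵢ:
  1-propanol: x = 0.243, y = 0.435
  n-heptane: x = 0.291, y = 0.439
  n-decane: x = 0.466, y = 0.126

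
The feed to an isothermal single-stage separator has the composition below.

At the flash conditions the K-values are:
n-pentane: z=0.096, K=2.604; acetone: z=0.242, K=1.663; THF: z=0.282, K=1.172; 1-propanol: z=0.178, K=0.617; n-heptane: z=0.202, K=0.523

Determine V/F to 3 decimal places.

Material balance + equilibrium reduce to Σ zᵢ(Kᵢ−1)/(1+V/F(Kᵢ−1)) = 0.
Check two-phase: ΣzᵢKᵢ = 1.198 > 1 and Σzᵢ/Kᵢ = 1.098 > 1, so g(0) = 0.198 > 0 and g(1) = -0.098 < 0.
Newton iteration, V/F⁰ = 0.39:
  V/F = 0.390: g = 0.0691, g' = -0.273 → V/F = 0.643
  V/F = 0.643: g = 0.0026, g' = -0.260 → V/F = 0.653
Converged at V/F = 0.653.

V/F = 0.653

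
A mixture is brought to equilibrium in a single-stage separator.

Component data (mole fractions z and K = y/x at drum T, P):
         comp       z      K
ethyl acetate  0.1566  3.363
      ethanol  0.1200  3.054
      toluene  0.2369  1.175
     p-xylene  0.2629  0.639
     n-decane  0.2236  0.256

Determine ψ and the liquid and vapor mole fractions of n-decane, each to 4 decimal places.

Let ψ = V/F and solve Σ zᵢ(Kᵢ−1)/(1+ψ(Kᵢ−1)) = 0.
Check two-phase: ΣzᵢKᵢ = 1.3967 > 1 and Σzᵢ/Kᵢ = 1.5723 > 1, so g(0) = 0.3967 > 0 and g(1) = -0.5723 < 0.
Newton iteration, ψ⁰ = 0.5:
  ψ = 0.5000: g = -0.05136, g' = -0.6779 → ψ = 0.4242
Converged at ψ = 0.4242.
Compositions from xᵢ = zᵢ/(1+ψ(Kᵢ−1)), yᵢ = Kᵢxᵢ:
  ethyl acetate: x = 0.0782, y = 0.2630
  ethanol: x = 0.0641, y = 0.1959
  toluene: x = 0.2205, y = 0.2591
  p-xylene: x = 0.3104, y = 0.1984
  n-decane: x = 0.3267, y = 0.0836

ψ = 0.4242, x_n-decane = 0.3267, y_n-decane = 0.0836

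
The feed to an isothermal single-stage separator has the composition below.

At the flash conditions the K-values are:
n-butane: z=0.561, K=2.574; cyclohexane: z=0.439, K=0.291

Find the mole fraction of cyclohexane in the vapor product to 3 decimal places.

Material balance + equilibrium reduce to Σ zᵢ(Kᵢ−1)/(1+V/F(Kᵢ−1)) = 0.
Check two-phase: ΣzᵢKᵢ = 1.572 > 1 and Σzᵢ/Kᵢ = 1.727 > 1, so g(0) = 0.572 > 0 and g(1) = -0.727 < 0.
Binary case is linear: z₁(K₁−1)(1+V/F(K₂−1)) + z₂(K₂−1)(1+V/F(K₁−1)) = 0
⇒ V/F = [z₁(K₁−1)+z₂(K₂−1)] / [−(K₁−1)(K₂−1)] = 0.5718/1.1160 = 0.512
Compositions from xᵢ = zᵢ/(1+V/F(Kᵢ−1)), yᵢ = Kᵢxᵢ:
  n-butane: x = 0.311, y = 0.799
  cyclohexane: x = 0.689, y = 0.201

y_cyclohexane = 0.201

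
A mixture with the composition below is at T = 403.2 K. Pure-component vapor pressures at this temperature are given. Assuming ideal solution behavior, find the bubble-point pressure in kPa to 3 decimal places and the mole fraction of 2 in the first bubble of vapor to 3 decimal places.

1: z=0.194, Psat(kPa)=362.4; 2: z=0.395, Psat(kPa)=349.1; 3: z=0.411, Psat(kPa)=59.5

Pbub = 232.655 kPa, y_2 = 0.593

At the bubble point ψ → 0, so ΣzᵢKᵢ = 1 with Kᵢ = Pᵢˢᵃᵗ/P ⇒ P = ΣzᵢPᵢˢᵃᵗ.
P = 0.194·362.4 + 0.395·349.1 + 0.411·59.5 = 232.655 kPa
yᵢ = zᵢPᵢˢᵃᵗ/P ⇒ y_2 = 0.395·349.1/232.655 = 0.593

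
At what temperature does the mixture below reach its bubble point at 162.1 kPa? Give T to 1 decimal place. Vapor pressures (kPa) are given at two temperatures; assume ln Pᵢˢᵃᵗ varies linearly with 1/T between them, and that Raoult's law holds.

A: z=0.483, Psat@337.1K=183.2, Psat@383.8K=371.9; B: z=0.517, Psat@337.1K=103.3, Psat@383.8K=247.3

T = 344.3 K

Bubble-point temperature: ΣzᵢPᵢˢᵃᵗ(T) = P. Interpolate ln Pᵢˢᵃᵗ = aᵢ + bᵢ/T.
  T = 337.1 K: ΣzᵢPᵢˢᵃᵗ = 141.89 kPa
  T = 383.8 K: ΣzᵢPᵢˢᵃᵗ = 307.48 kPa
  T = 360.5 K: ΣzᵢPᵢˢᵃᵗ = 214.18 kPa
  T = 348.8 K: ΣzᵢPᵢˢᵃᵗ = 175.49 kPa
  T = 343.0 K: ΣzᵢPᵢˢᵃᵗ = 158.22 kPa
  T = 345.9 K: ΣzᵢPᵢˢᵃᵗ = 166.70 kPa
Interpolating between 343.0 K and 345.9 K gives T ≈ 344.3 K.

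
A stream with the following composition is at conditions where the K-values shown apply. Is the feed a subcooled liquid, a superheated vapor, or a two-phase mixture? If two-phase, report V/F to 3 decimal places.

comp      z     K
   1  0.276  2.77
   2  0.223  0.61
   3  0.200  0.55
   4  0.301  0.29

two-phase, V/F = 0.100

ΣzᵢKᵢ = 1.098; Σzᵢ/Kᵢ = 1.867.
Both exceed 1, so a two-phase solution exists.
Let ψ = V/F and solve Σ zᵢ(Kᵢ−1)/(1+ψ(Kᵢ−1)) = 0.
Iterate (Newton) starting at ψ = 0.5:
  ψ = 0.500: g = -0.2963, g' = -0.728 → ψ = 0.093
  ψ = 0.093: g = 0.0066, g' = -0.892 → ψ = 0.100
Converged at ψ = 0.100.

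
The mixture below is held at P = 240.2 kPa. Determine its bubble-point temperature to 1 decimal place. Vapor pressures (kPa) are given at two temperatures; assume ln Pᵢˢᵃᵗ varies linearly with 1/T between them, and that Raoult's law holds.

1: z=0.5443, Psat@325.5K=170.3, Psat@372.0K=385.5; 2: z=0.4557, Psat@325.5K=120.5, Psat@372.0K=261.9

T = 352.2 K

Bubble-point temperature: ΣzᵢPᵢˢᵃᵗ(T) = P. Interpolate ln Pᵢˢᵃᵗ = aᵢ + bᵢ/T.
  T = 325.5 K: ΣzᵢPᵢˢᵃᵗ = 147.61 kPa
  T = 372.0 K: ΣzᵢPᵢˢᵃᵗ = 329.18 kPa
  T = 348.8 K: ΣzᵢPᵢˢᵃᵗ = 226.58 kPa
  T = 360.4 K: ΣzᵢPᵢˢᵃᵗ = 274.75 kPa
  T = 354.6 K: ΣzᵢPᵢˢᵃᵗ = 249.90 kPa
  T = 351.7 K: ΣzᵢPᵢˢᵃᵗ = 238.05 kPa
Interpolating between 351.7 K and 354.6 K gives T ≈ 352.2 K.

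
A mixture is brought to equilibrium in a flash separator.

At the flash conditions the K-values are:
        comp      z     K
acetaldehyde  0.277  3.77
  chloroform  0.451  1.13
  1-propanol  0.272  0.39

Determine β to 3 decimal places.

β = 0.745

Material balance + equilibrium reduce to Σ zᵢ(Kᵢ−1)/(1+β(Kᵢ−1)) = 0.
Check two-phase: ΣzᵢKᵢ = 1.660 > 1 and Σzᵢ/Kᵢ = 1.170 > 1, so g(0) = 0.660 > 0 and g(1) = -0.170 < 0.
Newton–Raphson from β = 0.5:
  β = 0.500: g = 0.1380, g' = -0.590 → β = 0.734
  β = 0.734: g = 0.0061, g' = -0.569 → β = 0.745
Converged at β = 0.745.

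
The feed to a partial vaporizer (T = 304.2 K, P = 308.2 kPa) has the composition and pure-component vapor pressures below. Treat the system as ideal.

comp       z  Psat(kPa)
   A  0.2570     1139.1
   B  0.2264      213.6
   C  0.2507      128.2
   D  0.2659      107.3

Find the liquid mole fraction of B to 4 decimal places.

Raoult's law: Kᵢ = Pᵢˢᵃᵗ/P = Pᵢˢᵃᵗ/308.2.
  K_A = 1139.1/308.2 = 3.695977, K_B = 213.6/308.2 = 0.693056, K_C = 128.2/308.2 = 0.415964, K_D = 107.3/308.2 = 0.348151
Newton iteration, β⁰ = 0.5:
  β = 0.5000: g = -0.25094, g' = -0.7878 → β = 0.1815
  β = 0.1815: g = 0.03129, g' = -1.1185 → β = 0.2095
  β = 0.2095: g = 0.00099, g' = -1.0499 → β = 0.2104
Converged at β = 0.2104.
Compositions from xᵢ = zᵢ/(1+β(Kᵢ−1)), yᵢ = Kᵢxᵢ:
  A: x = 0.1640, y = 0.6061
  B: x = 0.2420, y = 0.1677
  C: x = 0.2858, y = 0.1189
  D: x = 0.3082, y = 0.1073

x_B = 0.2420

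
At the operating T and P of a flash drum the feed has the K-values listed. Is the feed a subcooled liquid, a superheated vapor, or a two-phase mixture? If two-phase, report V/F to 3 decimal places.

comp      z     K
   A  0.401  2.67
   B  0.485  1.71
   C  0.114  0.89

ΣzᵢKᵢ = 2.001; Σzᵢ/Kᵢ = 0.562.
Since Σzᵢ/Kᵢ < 1 the mixture is above its dew point — single vapor phase.

superheated vapor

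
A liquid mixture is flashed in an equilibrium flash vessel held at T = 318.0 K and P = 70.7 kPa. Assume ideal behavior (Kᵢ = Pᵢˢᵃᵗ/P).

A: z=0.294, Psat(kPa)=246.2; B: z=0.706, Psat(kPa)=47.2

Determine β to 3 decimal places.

Raoult's law: Kᵢ = Pᵢˢᵃᵗ/P = Pᵢˢᵃᵗ/70.7.
  K_A = 246.2/70.7 = 3.48232, K_B = 47.2/70.7 = 0.66761
Material balance + equilibrium reduce to Σ zᵢ(Kᵢ−1)/(1+β(Kᵢ−1)) = 0.
g(0) = ΣzᵢKᵢ − 1 = 0.495 and g(1) = 1 − Σzᵢ/Kᵢ = -0.142, so a root lies in (0, 1).
Iterate (Newton) starting at β = 0.5:
  β = 0.500: g = 0.0442, g' = -0.473 → β = 0.593
  β = 0.593: g = 0.0028, g' = -0.417 → β = 0.600
Converged at β = 0.600.

β = 0.600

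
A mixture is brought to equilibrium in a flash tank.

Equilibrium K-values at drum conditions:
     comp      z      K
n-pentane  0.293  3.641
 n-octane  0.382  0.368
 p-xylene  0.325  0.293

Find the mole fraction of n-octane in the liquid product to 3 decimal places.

Material balance + equilibrium reduce to Σ zᵢ(Kᵢ−1)/(1+ψ(Kᵢ−1)) = 0.
g(0) = ΣzᵢKᵢ − 1 = 0.303 and g(1) = 1 − Σzᵢ/Kᵢ = -1.228, so a root lies in (0, 1).
Iterate (Newton) starting at ψ = 0.41:
  ψ = 0.410: g = -0.2779, g' = -1.071 → ψ = 0.151
  ψ = 0.151: g = 0.0297, g' = -1.436 → ψ = 0.171
  ψ = 0.171: g = 0.0007, g' = -1.371 → ψ = 0.172
Converged at ψ = 0.172.
Compositions from xᵢ = zᵢ/(1+ψ(Kᵢ−1)), yᵢ = Kᵢxᵢ:
  n-pentane: x = 0.202, y = 0.734
  n-octane: x = 0.429, y = 0.158
  p-xylene: x = 0.370, y = 0.108

x_n-octane = 0.429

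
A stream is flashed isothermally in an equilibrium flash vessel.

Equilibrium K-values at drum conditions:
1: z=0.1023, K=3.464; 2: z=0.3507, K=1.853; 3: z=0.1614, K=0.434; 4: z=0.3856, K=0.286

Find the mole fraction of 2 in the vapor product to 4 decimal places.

y_2 = 0.5550

Material balance + equilibrium reduce to Σ zᵢ(Kᵢ−1)/(1+V/F(Kᵢ−1)) = 0.
Feasibility: ΣzᵢKᵢ = 1.1845, Σzᵢ/Kᵢ = 1.9389 — both > 1, two phases present.
Newton–Raphson from V/F = 0.6:
  V/F = 0.6000: g = -0.32041, g' = -0.9330 → V/F = 0.2566
  V/F = 0.2566: g = -0.04407, g' = -0.7703 → V/F = 0.1994
  V/F = 0.1994: g = 0.00072, g' = -0.7986 → V/F = 0.2003
Converged at V/F = 0.2003.
Compositions from xᵢ = zᵢ/(1+V/F(Kᵢ−1)), yᵢ = Kᵢxᵢ:
  1: x = 0.0685, y = 0.2373
  2: x = 0.2995, y = 0.5550
  3: x = 0.1820, y = 0.0790
  4: x = 0.4499, y = 0.1287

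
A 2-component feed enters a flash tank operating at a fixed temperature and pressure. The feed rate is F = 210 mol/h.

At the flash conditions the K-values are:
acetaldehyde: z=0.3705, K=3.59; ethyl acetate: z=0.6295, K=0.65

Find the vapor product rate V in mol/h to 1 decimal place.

Binary case is linear: z₁(K₁−1)(1+V/F(K₂−1)) + z₂(K₂−1)(1+V/F(K₁−1)) = 0
⇒ V/F = [z₁(K₁−1)+z₂(K₂−1)] / [−(K₁−1)(K₂−1)] = 0.73927/0.90650 = 0.8155
Then V = V/F·F = 0.8155·210 = 171.3 mol/h and L = F − V = 38.7 mol/h.

V = 171.3 mol/h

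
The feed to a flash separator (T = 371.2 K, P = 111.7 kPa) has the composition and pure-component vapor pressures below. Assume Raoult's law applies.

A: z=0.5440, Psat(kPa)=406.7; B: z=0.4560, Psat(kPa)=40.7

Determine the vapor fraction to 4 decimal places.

ψ = 0.6832

Raoult's law: Kᵢ = Pᵢˢᵃᵗ/P = Pᵢˢᵃᵗ/111.7.
  K_A = 406.7/111.7 = 3.641003, K_B = 40.7/111.7 = 0.364369
Material balance + equilibrium reduce to Σ zᵢ(Kᵢ−1)/(1+ψ(Kᵢ−1)) = 0.
g(0) = ΣzᵢKᵢ − 1 = 1.1469 and g(1) = 1 − Σzᵢ/Kᵢ = -0.4009, so a root lies in (0, 1).
Binary case is linear: z₁(K₁−1)(1+ψ(K₂−1)) + z₂(K₂−1)(1+ψ(K₁−1)) = 0
⇒ ψ = [z₁(K₁−1)+z₂(K₂−1)] / [−(K₁−1)(K₂−1)] = 1.14686/1.67870 = 0.6832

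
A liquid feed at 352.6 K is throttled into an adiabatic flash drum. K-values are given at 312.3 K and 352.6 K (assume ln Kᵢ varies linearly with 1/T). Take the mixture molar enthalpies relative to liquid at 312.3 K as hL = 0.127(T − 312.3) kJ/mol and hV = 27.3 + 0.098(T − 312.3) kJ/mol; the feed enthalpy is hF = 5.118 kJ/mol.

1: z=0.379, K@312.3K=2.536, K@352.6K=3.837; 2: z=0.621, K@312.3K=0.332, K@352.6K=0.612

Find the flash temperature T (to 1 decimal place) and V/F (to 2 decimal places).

Adiabatic flash: solve Rachford–Rice at each trial T, then check hF = ψ·hV(T) + (1−ψ)·hL(T).
  T = 312.3 K: K = (2.536, 0.332), RR gives ψ = 0.163, H_out = 4.452 kJ/mol
  T = 352.6 K: K = (3.837, 0.612), RR gives ψ = 0.758, H_out = 24.923 kJ/mol
  T = 332.5 K: K = (3.160, 0.460), RR gives ψ = 0.414, H_out = 13.620 kJ/mol
  T = 322.4 K: K = (2.841, 0.393), RR gives ψ = 0.287, H_out = 9.023 kJ/mol
  T = 317.4 K: K = (2.688, 0.362), RR gives ψ = 0.226, H_out = 6.784 kJ/mol
  T = 314.9 K: K = (2.613, 0.347), RR gives ψ = 0.195, H_out = 5.650 kJ/mol
  T = 313.6 K: K = (2.574, 0.339), RR gives ψ = 0.179, H_out = 5.054 kJ/mol
Linear interpolation between T = 313.6 (H_out = 5.054) and T = 314.9 (H_out = 5.650) on hF = 5.118 gives T ≈ 313.7 K, at which ψ = 0.18.

T = 313.7 K, V/F = 0.18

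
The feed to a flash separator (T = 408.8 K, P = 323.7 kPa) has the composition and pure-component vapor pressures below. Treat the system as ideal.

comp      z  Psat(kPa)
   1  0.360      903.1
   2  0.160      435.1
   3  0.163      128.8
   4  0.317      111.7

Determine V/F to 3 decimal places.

Raoult's law: Kᵢ = Pᵢˢᵃᵗ/P = Pᵢˢᵃᵗ/323.7.
  K_1 = 903.1/323.7 = 2.78993, K_2 = 435.1/323.7 = 1.34415, K_3 = 128.8/323.7 = 0.39790, K_4 = 111.7/323.7 = 0.34507
Rachford–Rice: g(V/F) = Σ zᵢ(Kᵢ−1)/(1+V/F(Kᵢ−1)) = 0.
Feasibility: ΣzᵢKᵢ = 1.394, Σzᵢ/Kᵢ = 1.576 — both > 1, two phases present.
Newton–Raphson from V/F = 0.51:
  V/F = 0.510: g = -0.0697, g' = -0.759 → V/F = 0.418
Converged at V/F = 0.418.

V/F = 0.418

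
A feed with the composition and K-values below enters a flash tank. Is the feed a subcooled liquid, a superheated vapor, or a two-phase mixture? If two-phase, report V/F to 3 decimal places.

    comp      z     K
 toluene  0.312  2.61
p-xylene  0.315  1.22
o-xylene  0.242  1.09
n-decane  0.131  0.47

superheated vapor

ΣzᵢKᵢ = 1.524; Σzᵢ/Kᵢ = 0.878.
Since Σzᵢ/Kᵢ < 1 the mixture is above its dew point — single vapor phase.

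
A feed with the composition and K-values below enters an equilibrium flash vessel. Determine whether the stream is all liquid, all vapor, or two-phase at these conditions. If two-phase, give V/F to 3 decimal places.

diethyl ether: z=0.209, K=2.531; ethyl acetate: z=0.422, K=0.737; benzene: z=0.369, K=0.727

two-phase, V/F = 0.264

ΣzᵢKᵢ = 1.108; Σzᵢ/Kᵢ = 1.163.
Both exceed 1, so a two-phase solution exists.
Material balance + equilibrium reduce to Σ zᵢ(Kᵢ−1)/(1+ψ(Kᵢ−1)) = 0.
Iterate (Newton) starting at ψ = 0.41:
  ψ = 0.410: g = -0.0413, g' = -0.256 → ψ = 0.249
  ψ = 0.249: g = 0.0048, g' = -0.322 → ψ = 0.264
Converged at ψ = 0.264.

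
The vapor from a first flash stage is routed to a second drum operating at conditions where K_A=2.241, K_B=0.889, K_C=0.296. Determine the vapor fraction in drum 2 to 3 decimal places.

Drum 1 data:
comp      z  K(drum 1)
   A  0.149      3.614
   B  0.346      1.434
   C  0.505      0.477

V/F (drum 2) = 0.156

Drum 1:
Rachford–Rice: g(ψ₁) = Σ zᵢ(Kᵢ−1)/(1+ψ₁(Kᵢ−1)) = 0.
Check two-phase: ΣzᵢKᵢ = 1.276 > 1 and Σzᵢ/Kᵢ = 1.341 > 1, so g(0) = 0.276 > 0 and g(1) = -0.341 < 0.
Iterate (Newton) starting at ψ₁ = 0.31:
  ψ₁ = 0.310: g = 0.0323, g' = -0.558 → ψ₁ = 0.368
  ψ₁ = 0.368: g = 0.0010, g' = -0.525 → ψ₁ = 0.370
Converged at ψ₁ = 0.370.
Drum-1 compositions:
  A: x = 0.076, y = 0.274
  B: x = 0.298, y = 0.428
  C: x = 0.626, y = 0.299
Drum-2 feed = drum-1 vapor: z₂ = (0.2738, 0.4275, 0.2986).
Drum 2:
Rachford–Rice: g(ψ₂) = Σ zᵢ(Kᵢ−1)/(1+ψ₂(Kᵢ−1)) = 0.
Feasibility: ΣzᵢKᵢ = 1.082, Σzᵢ/Kᵢ = 1.612 — both > 1, two phases present.
Newton iteration, ψ₂⁰ = 0.5:
  ψ₂ = 0.500: g = -0.1650, g' = -0.519 → ψ₂ = 0.182
  ψ₂ = 0.182: g = -0.0124, g' = -0.481 → ψ₂ = 0.156
Converged at ψ₂ = 0.156.
  A: x = 0.229, y = 0.514
  B: x = 0.435, y = 0.387
  C: x = 0.336, y = 0.099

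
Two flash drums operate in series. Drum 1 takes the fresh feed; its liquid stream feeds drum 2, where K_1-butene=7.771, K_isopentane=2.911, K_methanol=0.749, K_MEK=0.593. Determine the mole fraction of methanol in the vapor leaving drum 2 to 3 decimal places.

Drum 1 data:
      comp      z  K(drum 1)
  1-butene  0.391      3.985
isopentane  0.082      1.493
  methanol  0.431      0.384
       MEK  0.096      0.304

Drum 1:
Iterate (Newton) starting at ψ₁ = 0.52:
  ψ₁ = 0.520: g = -0.0059, g' = -1.016 → ψ₁ = 0.514
Converged at ψ₁ = 0.514.
Drum-1 compositions:
  1-butene: x = 0.154, y = 0.615
  isopentane: x = 0.065, y = 0.098
  methanol: x = 0.631, y = 0.242
  MEK: x = 0.150, y = 0.045
Drum-2 feed = drum-1 liquid: z₂ = (0.1542, 0.0654, 0.6308, 0.1495).
Drum 2:
Rachford–Rice: g(ψ₂) = Σ zᵢ(Kᵢ−1)/(1+ψ₂(Kᵢ−1)) = 0.
Feasibility: ΣzᵢKᵢ = 1.950, Σzᵢ/Kᵢ = 1.137 — both > 1, two phases present.
Iterate (Newton) starting at ψ₂ = 0.33:
  ψ₂ = 0.330: g = 0.1566, g' = -0.846 → ψ₂ = 0.515
  ψ₂ = 0.515: g = 0.0369, g' = -0.504 → ψ₂ = 0.588
  ψ₂ = 0.588: g = 0.0026, g' = -0.435 → ψ₂ = 0.594
Converged at ψ₂ = 0.594.
  1-butene: x = 0.031, y = 0.239
  isopentane: x = 0.031, y = 0.089
  methanol: x = 0.741, y = 0.555
  MEK: x = 0.197, y = 0.117

y_methanol (drum 2) = 0.555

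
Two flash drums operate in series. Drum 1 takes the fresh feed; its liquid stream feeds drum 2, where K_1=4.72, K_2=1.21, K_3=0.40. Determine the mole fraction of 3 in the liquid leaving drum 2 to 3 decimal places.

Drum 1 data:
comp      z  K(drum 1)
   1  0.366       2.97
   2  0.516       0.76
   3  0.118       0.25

x_3 (drum 2) = 0.436

Drum 1:
Newton–Raphson from ψ₁ = 0.3:
  ψ₁ = 0.300: g = 0.2055, g' = -0.706 → ψ₁ = 0.591
  ψ₁ = 0.591: g = 0.0298, g' = -0.558 → ψ₁ = 0.645
  ψ₁ = 0.645: g = -0.0002, g' = -0.566 → ψ₁ = 0.644
Converged at ψ₁ = 0.644.
Drum-1 compositions:
  1: x = 0.161, y = 0.479
  2: x = 0.610, y = 0.464
  3: x = 0.228, y = 0.057
Drum-2 feed = drum-1 liquid: z₂ = (0.1613, 0.6104, 0.2283).
Drum 2:
Iterate (Newton) starting at ψ₂ = 0.5:
  ψ₂ = 0.500: g = 0.1301, g' = -0.463 → ψ₂ = 0.781
  ψ₂ = 0.781: g = 0.0059, g' = -0.457 → ψ₂ = 0.794
Converged at ψ₂ = 0.794.
  1: x = 0.041, y = 0.193
  2: x = 0.523, y = 0.633
  3: x = 0.436, y = 0.174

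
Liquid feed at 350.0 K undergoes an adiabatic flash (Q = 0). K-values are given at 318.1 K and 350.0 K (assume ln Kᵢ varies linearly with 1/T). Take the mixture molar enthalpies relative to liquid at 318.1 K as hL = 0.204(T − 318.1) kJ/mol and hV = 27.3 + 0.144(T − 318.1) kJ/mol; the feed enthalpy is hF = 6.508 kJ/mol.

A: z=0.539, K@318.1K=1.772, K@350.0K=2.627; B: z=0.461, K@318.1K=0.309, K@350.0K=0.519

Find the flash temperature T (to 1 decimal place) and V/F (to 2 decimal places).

T = 319.9 K, V/F = 0.23

Adiabatic flash: solve Rachford–Rice at each trial T, then check hF = ψ·hV(T) + (1−ψ)·hL(T).
  T = 318.1 K: K = (1.772, 0.309), RR gives ψ = 0.183, H_out = 4.993 kJ/mol
  T = 350.0 K: K = (2.627, 0.519), RR gives ψ = 0.837, H_out = 27.762 kJ/mol
  T = 334.1 K: K = (2.179, 0.406), RR gives ψ = 0.516, H_out = 16.859 kJ/mol
  T = 326.1 K: K = (1.970, 0.355), RR gives ψ = 0.361, H_out = 11.309 kJ/mol
  T = 322.1 K: K = (1.870, 0.332), RR gives ψ = 0.276, H_out = 8.294 kJ/mol
  T = 320.1 K: K = (1.820, 0.320), RR gives ψ = 0.231, H_out = 6.686 kJ/mol
Linear interpolation between T = 318.1 (H_out = 4.993) and T = 320.1 (H_out = 6.686) on hF = 6.508 gives T ≈ 319.9 K, at which ψ = 0.23.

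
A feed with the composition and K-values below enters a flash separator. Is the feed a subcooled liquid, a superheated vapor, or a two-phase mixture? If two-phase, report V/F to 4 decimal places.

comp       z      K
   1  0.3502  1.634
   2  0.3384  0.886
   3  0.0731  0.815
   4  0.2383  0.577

ΣzᵢKᵢ = 1.0691; Σzᵢ/Kᵢ = 1.0990.
Both exceed 1, so a two-phase solution exists.
Iterate (Newton) starting at ψ = 0.5:
  ψ = 0.5000: g = -0.01506, g' = -0.1577 → ψ = 0.4045
  ψ = 0.4045: g = 0.00004, g' = -0.1590 → ψ = 0.4048
Converged at ψ = 0.4048.

two-phase, V/F = 0.4048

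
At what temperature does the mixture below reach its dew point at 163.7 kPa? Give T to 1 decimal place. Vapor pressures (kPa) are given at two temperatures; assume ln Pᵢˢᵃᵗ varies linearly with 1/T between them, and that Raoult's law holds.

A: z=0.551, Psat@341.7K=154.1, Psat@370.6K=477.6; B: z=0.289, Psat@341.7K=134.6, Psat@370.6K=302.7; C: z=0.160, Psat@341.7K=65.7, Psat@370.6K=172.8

T = 349.6 K

Dew-point temperature: Σzᵢ·P/Pᵢˢᵃᵗ(T) = 1. Interpolate ln Pᵢˢᵃᵗ = aᵢ + bᵢ/T.
  T = 341.7 K: ΣzᵢP/Pᵢˢᵃᵗ = 1.3355
  T = 370.6 K: ΣzᵢP/Pᵢˢᵃᵗ = 0.4967
  T = 356.1 K: ΣzᵢP/Pᵢˢᵃᵗ = 0.7979
  T = 348.9 K: ΣzᵢP/Pᵢˢᵃᵗ = 1.0262
  T = 352.5 K: ΣzᵢP/Pᵢˢᵃᵗ = 0.9036
  T = 350.7 K: ΣzᵢP/Pᵢˢᵃᵗ = 0.9626
Interpolating between 348.9 K and 350.7 K gives T ≈ 349.6 K.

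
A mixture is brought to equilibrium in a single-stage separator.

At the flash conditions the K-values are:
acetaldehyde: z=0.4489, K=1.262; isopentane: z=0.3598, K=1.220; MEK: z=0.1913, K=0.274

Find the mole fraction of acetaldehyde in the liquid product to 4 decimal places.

Material balance + equilibrium reduce to Σ zᵢ(Kᵢ−1)/(1+ψ(Kᵢ−1)) = 0.
g(0) = ΣzᵢKᵢ − 1 = 0.0579 and g(1) = 1 − Σzᵢ/Kᵢ = -0.3488, so a root lies in (0, 1).
Newton iteration, ψ⁰ = 0.63:
  ψ = 0.6300: g = -0.08548, g' = -0.3786 → ψ = 0.4042
  ψ = 0.4042: g = -0.01753, g' = -0.2419 → ψ = 0.3317
  ψ = 0.3317: g = -0.00097, g' = -0.2162 → ψ = 0.3273
Converged at ψ = 0.3273.
Compositions from xᵢ = zᵢ/(1+ψ(Kᵢ−1)), yᵢ = Kᵢxᵢ:
  acetaldehyde: x = 0.4135, y = 0.5218
  isopentane: x = 0.3356, y = 0.4095
  MEK: x = 0.2509, y = 0.0688

x_acetaldehyde = 0.4135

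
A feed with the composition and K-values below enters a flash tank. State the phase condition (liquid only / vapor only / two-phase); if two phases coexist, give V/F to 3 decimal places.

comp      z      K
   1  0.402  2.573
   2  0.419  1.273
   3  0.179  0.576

ΣzᵢKᵢ = 1.671; Σzᵢ/Kᵢ = 0.796.
Since Σzᵢ/Kᵢ < 1 the mixture is above its dew point — single vapor phase.

vapor only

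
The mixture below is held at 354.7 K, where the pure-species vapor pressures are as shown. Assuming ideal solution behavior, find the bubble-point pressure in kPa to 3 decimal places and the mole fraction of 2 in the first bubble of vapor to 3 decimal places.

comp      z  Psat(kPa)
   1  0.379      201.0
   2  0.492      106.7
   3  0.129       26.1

Pbub = 132.042 kPa, y_2 = 0.398

At the bubble point ψ → 0, so ΣzᵢKᵢ = 1 with Kᵢ = Pᵢˢᵃᵗ/P ⇒ P = ΣzᵢPᵢˢᵃᵗ.
P = 0.379·201.0 + 0.492·106.7 + 0.129·26.1 = 132.042 kPa
yᵢ = zᵢPᵢˢᵃᵗ/P ⇒ y_2 = 0.492·106.7/132.042 = 0.398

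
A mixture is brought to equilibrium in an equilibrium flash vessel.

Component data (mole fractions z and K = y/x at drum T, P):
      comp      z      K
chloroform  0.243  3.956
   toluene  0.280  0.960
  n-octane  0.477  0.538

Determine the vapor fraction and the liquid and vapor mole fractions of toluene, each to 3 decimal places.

Material balance + equilibrium reduce to Σ zᵢ(Kᵢ−1)/(1+ψ(Kᵢ−1)) = 0.
g(0) = ΣzᵢKᵢ − 1 = 0.487 and g(1) = 1 − Σzᵢ/Kᵢ = -0.240, so a root lies in (0, 1).
Iterate (Newton) starting at ψ = 0.58:
  ψ = 0.580: g = -0.0479, g' = -0.479 → ψ = 0.480
  ψ = 0.480: g = 0.0024, g' = -0.532 → ψ = 0.484
Converged at ψ = 0.484.
Compositions from xᵢ = zᵢ/(1+ψ(Kᵢ−1)), yᵢ = Kᵢxᵢ:
  chloroform: x = 0.100, y = 0.395
  toluene: x = 0.286, y = 0.274
  n-octane: x = 0.615, y = 0.331

ψ = 0.484, x_toluene = 0.286, y_toluene = 0.274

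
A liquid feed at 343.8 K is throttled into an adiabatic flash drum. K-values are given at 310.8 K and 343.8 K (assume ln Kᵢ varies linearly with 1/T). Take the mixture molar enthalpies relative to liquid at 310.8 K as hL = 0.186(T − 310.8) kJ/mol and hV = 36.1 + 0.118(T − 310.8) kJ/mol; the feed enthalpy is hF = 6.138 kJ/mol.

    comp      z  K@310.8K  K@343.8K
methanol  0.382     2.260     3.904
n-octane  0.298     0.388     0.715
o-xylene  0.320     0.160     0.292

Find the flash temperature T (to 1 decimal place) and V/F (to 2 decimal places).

Adiabatic flash: solve Rachford–Rice at each trial T, then check hF = ψ·hV(T) + (1−ψ)·hL(T).
  T = 310.8 K: K = (2.260, 0.388, 0.160), RR gives ψ = 0.032, H_out = 1.172 kJ/mol
  T = 343.8 K: K = (3.904, 0.715, 0.292), RR gives ψ = 0.503, H_out = 23.161 kJ/mol
  T = 327.3 K: K = (3.012, 0.535, 0.219), RR gives ψ = 0.292, H_out = 13.289 kJ/mol
  T = 319.1 K: K = (2.621, 0.458, 0.188), RR gives ψ = 0.176, H_out = 7.803 kJ/mol
  T = 315.0 K: K = (2.438, 0.422, 0.174), RR gives ψ = 0.110, H_out = 4.714 kJ/mol
  T = 317.1 K: K = (2.531, 0.440, 0.181), RR gives ψ = 0.145, H_out = 6.334 kJ/mol
Linear interpolation between T = 315.0 (H_out = 4.714) and T = 317.1 (H_out = 6.334) on hF = 6.138 gives T ≈ 316.8 K, at which ψ = 0.14.

T = 316.8 K, V/F = 0.14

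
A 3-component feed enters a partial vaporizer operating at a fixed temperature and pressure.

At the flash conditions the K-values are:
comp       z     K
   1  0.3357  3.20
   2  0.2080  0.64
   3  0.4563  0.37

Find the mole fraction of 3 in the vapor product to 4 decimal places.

Material balance + equilibrium reduce to Σ zᵢ(Kᵢ−1)/(1+ψ(Kᵢ−1)) = 0.
Check two-phase: ΣzᵢKᵢ = 1.3762 > 1 and Σzᵢ/Kᵢ = 1.6631 > 1, so g(0) = 0.3762 > 0 and g(1) = -0.6631 < 0.
Newton–Raphson from ψ = 0.5:
  ψ = 0.5000: g = -0.15929, g' = -0.7945 → ψ = 0.2995
  ψ = 0.2995: g = 0.00694, g' = -0.8994 → ψ = 0.3072
  ψ = 0.3072: g = 0.00003, g' = -0.8911 → ψ = 0.3073
Converged at ψ = 0.3073.
Compositions from xᵢ = zᵢ/(1+ψ(Kᵢ−1)), yᵢ = Kᵢxᵢ:
  1: x = 0.2003, y = 0.6410
  2: x = 0.2339, y = 0.1497
  3: x = 0.5658, y = 0.2094

y_3 = 0.2094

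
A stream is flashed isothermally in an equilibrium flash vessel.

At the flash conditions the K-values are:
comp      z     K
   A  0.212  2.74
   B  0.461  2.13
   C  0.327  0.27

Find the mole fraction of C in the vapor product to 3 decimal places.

Let ψ = V/F and solve Σ zᵢ(Kᵢ−1)/(1+ψ(Kᵢ−1)) = 0.
Feasibility: ΣzᵢKᵢ = 1.651, Σzᵢ/Kᵢ = 1.505 — both > 1, two phases present.
Newton iteration, ψ⁰ = 0.68:
  ψ = 0.680: g = -0.0105, g' = -1.010 → ψ = 0.670
Converged at ψ = 0.670.
Compositions from xᵢ = zᵢ/(1+ψ(Kᵢ−1)), yᵢ = Kᵢxᵢ:
  A: x = 0.098, y = 0.268
  B: x = 0.262, y = 0.559
  C: x = 0.640, y = 0.173

y_C = 0.173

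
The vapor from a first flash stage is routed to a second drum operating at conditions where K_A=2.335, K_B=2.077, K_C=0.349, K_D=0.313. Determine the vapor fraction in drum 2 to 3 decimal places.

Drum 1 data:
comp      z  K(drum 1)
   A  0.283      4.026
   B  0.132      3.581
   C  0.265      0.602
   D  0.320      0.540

Drum 1:
Let ψ₁ = V/F and solve Σ zᵢ(Kᵢ−1)/(1+ψ₁(Kᵢ−1)) = 0.
Feasibility: ΣzᵢKᵢ = 1.944, Σzᵢ/Kᵢ = 1.140 — both > 1, two phases present.
Newton iteration, ψ₁⁰ = 0.5:
  ψ₁ = 0.500: g = 0.1667, g' = -0.758 → ψ₁ = 0.720
  ψ₁ = 0.720: g = 0.0207, g' = -0.598 → ψ₁ = 0.755
Converged at ψ₁ = 0.755.
Drum-1 compositions:
  A: x = 0.086, y = 0.347
  B: x = 0.045, y = 0.160
  C: x = 0.379, y = 0.228
  D: x = 0.490, y = 0.265
Drum-2 feed = drum-1 vapor: z₂ = (0.3469, 0.1603, 0.2281, 0.2647).
Drum 2:
Material balance + equilibrium reduce to Σ zᵢ(Kᵢ−1)/(1+ψ₂(Kᵢ−1)) = 0.
Check two-phase: ΣzᵢKᵢ = 1.305 > 1 and Σzᵢ/Kᵢ = 1.725 > 1, so g(0) = 0.305 > 0 and g(1) = -0.725 < 0.
Iterate (Newton) starting at ψ₂ = 0.53:
  ψ₂ = 0.530: g = -0.1315, g' = -0.822 → ψ₂ = 0.370
  ψ₂ = 0.370: g = -0.0059, g' = -0.764 → ψ₂ = 0.362
Converged at ψ₂ = 0.362.
  A: x = 0.234, y = 0.546
  B: x = 0.115, y = 0.240
  C: x = 0.298, y = 0.104
  D: x = 0.352, y = 0.110

V/F (drum 2) = 0.362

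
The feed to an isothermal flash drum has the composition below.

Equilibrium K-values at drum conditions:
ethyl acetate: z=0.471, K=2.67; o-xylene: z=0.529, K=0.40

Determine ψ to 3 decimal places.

Rachford–Rice: g(ψ) = Σ zᵢ(Kᵢ−1)/(1+ψ(Kᵢ−1)) = 0.
Check two-phase: ΣzᵢKᵢ = 1.469 > 1 and Σzᵢ/Kᵢ = 1.499 > 1, so g(0) = 0.469 > 0 and g(1) = -0.499 < 0.
Binary case is linear: z₁(K₁−1)(1+ψ(K₂−1)) + z₂(K₂−1)(1+ψ(K₁−1)) = 0
⇒ ψ = [z₁(K₁−1)+z₂(K₂−1)] / [−(K₁−1)(K₂−1)] = 0.4692/1.0020 = 0.468

ψ = 0.468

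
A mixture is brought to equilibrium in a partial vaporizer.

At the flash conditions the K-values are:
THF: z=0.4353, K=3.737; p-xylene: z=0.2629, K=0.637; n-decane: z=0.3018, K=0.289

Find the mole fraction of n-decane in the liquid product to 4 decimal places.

Let ψ = V/F and solve Σ zᵢ(Kᵢ−1)/(1+ψ(Kᵢ−1)) = 0.
Check two-phase: ΣzᵢKᵢ = 1.8814 > 1 and Σzᵢ/Kᵢ = 1.5735 > 1, so g(0) = 0.8814 > 0 and g(1) = -0.5735 < 0.
Iterate (Newton) starting at ψ = 0.34:
  ψ = 0.3400: g = 0.22527, g' = -1.1853 → ψ = 0.5300
  ψ = 0.5300: g = 0.02362, g' = -0.9890 → ψ = 0.5539
  ψ = 0.5539: g = 0.00006, g' = -0.9846 → ψ = 0.5540
Converged at ψ = 0.5540.
Compositions from xᵢ = zᵢ/(1+ψ(Kᵢ−1)), yᵢ = Kᵢxᵢ:
  THF: x = 0.1730, y = 0.6465
  p-xylene: x = 0.3291, y = 0.2096
  n-decane: x = 0.4979, y = 0.1439

x_n-decane = 0.4979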